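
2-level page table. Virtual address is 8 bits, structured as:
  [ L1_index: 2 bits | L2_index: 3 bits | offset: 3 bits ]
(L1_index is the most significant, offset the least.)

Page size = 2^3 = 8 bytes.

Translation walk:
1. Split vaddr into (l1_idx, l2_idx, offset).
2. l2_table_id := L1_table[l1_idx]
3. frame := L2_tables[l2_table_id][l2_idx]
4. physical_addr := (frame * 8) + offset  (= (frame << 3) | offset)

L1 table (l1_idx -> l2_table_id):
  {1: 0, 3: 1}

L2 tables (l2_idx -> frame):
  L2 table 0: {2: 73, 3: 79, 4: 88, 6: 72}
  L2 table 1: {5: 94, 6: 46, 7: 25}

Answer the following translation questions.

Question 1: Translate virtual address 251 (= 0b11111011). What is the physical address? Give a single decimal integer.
vaddr = 251 = 0b11111011
Split: l1_idx=3, l2_idx=7, offset=3
L1[3] = 1
L2[1][7] = 25
paddr = 25 * 8 + 3 = 203

Answer: 203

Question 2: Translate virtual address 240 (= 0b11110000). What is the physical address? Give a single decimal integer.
vaddr = 240 = 0b11110000
Split: l1_idx=3, l2_idx=6, offset=0
L1[3] = 1
L2[1][6] = 46
paddr = 46 * 8 + 0 = 368

Answer: 368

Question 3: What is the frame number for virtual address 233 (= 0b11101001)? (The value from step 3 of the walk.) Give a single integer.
vaddr = 233: l1_idx=3, l2_idx=5
L1[3] = 1; L2[1][5] = 94

Answer: 94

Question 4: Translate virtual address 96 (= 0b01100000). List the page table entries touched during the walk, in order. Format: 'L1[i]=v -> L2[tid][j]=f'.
Answer: L1[1]=0 -> L2[0][4]=88

Derivation:
vaddr = 96 = 0b01100000
Split: l1_idx=1, l2_idx=4, offset=0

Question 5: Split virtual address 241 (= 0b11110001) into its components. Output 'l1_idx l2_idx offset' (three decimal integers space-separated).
Answer: 3 6 1

Derivation:
vaddr = 241 = 0b11110001
  top 2 bits -> l1_idx = 3
  next 3 bits -> l2_idx = 6
  bottom 3 bits -> offset = 1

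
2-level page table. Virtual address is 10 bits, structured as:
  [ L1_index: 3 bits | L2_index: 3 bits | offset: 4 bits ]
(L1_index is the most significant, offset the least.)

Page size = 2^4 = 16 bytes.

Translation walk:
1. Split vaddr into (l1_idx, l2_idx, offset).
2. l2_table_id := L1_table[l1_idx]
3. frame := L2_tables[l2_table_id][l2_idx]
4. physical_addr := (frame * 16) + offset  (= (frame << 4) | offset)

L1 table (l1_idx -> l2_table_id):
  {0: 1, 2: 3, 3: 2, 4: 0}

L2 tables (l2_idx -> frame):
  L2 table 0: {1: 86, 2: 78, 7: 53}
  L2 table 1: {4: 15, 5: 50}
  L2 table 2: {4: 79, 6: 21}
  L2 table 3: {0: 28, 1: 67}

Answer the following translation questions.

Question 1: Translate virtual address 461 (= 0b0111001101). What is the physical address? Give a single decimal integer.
vaddr = 461 = 0b0111001101
Split: l1_idx=3, l2_idx=4, offset=13
L1[3] = 2
L2[2][4] = 79
paddr = 79 * 16 + 13 = 1277

Answer: 1277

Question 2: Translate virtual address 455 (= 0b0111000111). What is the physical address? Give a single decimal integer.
Answer: 1271

Derivation:
vaddr = 455 = 0b0111000111
Split: l1_idx=3, l2_idx=4, offset=7
L1[3] = 2
L2[2][4] = 79
paddr = 79 * 16 + 7 = 1271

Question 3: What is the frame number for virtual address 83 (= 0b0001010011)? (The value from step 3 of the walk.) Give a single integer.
Answer: 50

Derivation:
vaddr = 83: l1_idx=0, l2_idx=5
L1[0] = 1; L2[1][5] = 50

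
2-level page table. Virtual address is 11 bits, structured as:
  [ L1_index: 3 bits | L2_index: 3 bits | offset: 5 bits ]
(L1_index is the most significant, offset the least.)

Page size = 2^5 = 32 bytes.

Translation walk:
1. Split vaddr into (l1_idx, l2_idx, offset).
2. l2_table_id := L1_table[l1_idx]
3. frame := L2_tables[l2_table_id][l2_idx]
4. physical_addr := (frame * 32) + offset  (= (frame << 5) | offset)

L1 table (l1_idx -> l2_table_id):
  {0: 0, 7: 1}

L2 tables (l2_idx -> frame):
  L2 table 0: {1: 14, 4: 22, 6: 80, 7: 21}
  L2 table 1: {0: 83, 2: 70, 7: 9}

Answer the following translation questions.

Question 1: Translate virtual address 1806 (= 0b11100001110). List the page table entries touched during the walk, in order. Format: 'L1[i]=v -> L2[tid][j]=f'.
vaddr = 1806 = 0b11100001110
Split: l1_idx=7, l2_idx=0, offset=14

Answer: L1[7]=1 -> L2[1][0]=83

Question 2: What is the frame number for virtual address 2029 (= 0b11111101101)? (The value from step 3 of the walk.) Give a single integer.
Answer: 9

Derivation:
vaddr = 2029: l1_idx=7, l2_idx=7
L1[7] = 1; L2[1][7] = 9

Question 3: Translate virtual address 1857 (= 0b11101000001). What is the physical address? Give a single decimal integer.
Answer: 2241

Derivation:
vaddr = 1857 = 0b11101000001
Split: l1_idx=7, l2_idx=2, offset=1
L1[7] = 1
L2[1][2] = 70
paddr = 70 * 32 + 1 = 2241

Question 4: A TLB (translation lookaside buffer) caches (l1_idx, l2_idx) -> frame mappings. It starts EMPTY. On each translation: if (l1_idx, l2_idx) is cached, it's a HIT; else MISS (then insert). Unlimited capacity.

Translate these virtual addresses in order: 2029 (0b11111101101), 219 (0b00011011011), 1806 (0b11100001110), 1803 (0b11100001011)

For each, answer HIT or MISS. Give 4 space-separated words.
vaddr=2029: (7,7) not in TLB -> MISS, insert
vaddr=219: (0,6) not in TLB -> MISS, insert
vaddr=1806: (7,0) not in TLB -> MISS, insert
vaddr=1803: (7,0) in TLB -> HIT

Answer: MISS MISS MISS HIT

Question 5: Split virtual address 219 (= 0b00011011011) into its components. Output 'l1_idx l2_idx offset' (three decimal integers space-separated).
Answer: 0 6 27

Derivation:
vaddr = 219 = 0b00011011011
  top 3 bits -> l1_idx = 0
  next 3 bits -> l2_idx = 6
  bottom 5 bits -> offset = 27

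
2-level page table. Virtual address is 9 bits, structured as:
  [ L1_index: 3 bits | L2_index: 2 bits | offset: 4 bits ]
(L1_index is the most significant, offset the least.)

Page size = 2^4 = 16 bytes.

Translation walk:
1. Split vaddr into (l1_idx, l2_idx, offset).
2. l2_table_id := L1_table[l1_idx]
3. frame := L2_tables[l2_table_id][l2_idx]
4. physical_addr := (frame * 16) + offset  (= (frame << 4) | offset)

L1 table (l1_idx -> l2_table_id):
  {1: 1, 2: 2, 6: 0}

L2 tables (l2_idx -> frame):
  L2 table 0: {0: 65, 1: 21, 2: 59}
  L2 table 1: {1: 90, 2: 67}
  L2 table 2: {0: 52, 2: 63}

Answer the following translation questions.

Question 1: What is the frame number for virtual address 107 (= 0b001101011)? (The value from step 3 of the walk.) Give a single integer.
vaddr = 107: l1_idx=1, l2_idx=2
L1[1] = 1; L2[1][2] = 67

Answer: 67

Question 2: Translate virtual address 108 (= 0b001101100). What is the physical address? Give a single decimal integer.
vaddr = 108 = 0b001101100
Split: l1_idx=1, l2_idx=2, offset=12
L1[1] = 1
L2[1][2] = 67
paddr = 67 * 16 + 12 = 1084

Answer: 1084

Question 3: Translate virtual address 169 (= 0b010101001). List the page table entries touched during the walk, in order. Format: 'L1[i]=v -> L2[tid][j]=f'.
vaddr = 169 = 0b010101001
Split: l1_idx=2, l2_idx=2, offset=9

Answer: L1[2]=2 -> L2[2][2]=63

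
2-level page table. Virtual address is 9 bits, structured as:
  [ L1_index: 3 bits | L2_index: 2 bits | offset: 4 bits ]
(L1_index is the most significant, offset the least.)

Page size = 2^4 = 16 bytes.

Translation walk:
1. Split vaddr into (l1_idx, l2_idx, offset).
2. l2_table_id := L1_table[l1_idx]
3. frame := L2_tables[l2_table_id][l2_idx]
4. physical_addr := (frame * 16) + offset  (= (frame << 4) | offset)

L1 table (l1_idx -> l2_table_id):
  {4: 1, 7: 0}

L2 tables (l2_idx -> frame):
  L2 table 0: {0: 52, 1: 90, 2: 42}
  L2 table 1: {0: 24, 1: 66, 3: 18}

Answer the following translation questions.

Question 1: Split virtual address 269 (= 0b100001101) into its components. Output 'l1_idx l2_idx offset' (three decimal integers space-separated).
vaddr = 269 = 0b100001101
  top 3 bits -> l1_idx = 4
  next 2 bits -> l2_idx = 0
  bottom 4 bits -> offset = 13

Answer: 4 0 13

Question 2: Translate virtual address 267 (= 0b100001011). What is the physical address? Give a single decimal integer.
vaddr = 267 = 0b100001011
Split: l1_idx=4, l2_idx=0, offset=11
L1[4] = 1
L2[1][0] = 24
paddr = 24 * 16 + 11 = 395

Answer: 395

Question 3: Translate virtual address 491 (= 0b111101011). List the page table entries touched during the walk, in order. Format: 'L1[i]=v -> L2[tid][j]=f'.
Answer: L1[7]=0 -> L2[0][2]=42

Derivation:
vaddr = 491 = 0b111101011
Split: l1_idx=7, l2_idx=2, offset=11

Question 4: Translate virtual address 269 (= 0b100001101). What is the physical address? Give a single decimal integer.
vaddr = 269 = 0b100001101
Split: l1_idx=4, l2_idx=0, offset=13
L1[4] = 1
L2[1][0] = 24
paddr = 24 * 16 + 13 = 397

Answer: 397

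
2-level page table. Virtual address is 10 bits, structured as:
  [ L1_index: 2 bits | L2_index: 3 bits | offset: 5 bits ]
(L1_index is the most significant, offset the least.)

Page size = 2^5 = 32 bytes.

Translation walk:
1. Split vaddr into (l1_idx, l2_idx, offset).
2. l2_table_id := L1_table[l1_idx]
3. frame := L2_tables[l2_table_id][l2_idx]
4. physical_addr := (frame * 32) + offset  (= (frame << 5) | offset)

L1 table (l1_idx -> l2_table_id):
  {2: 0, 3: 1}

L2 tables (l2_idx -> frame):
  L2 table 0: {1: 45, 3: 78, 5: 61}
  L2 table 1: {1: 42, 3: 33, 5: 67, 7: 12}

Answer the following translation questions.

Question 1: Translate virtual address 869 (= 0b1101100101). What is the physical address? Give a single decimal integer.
vaddr = 869 = 0b1101100101
Split: l1_idx=3, l2_idx=3, offset=5
L1[3] = 1
L2[1][3] = 33
paddr = 33 * 32 + 5 = 1061

Answer: 1061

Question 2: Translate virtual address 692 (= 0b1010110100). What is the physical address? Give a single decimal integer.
Answer: 1972

Derivation:
vaddr = 692 = 0b1010110100
Split: l1_idx=2, l2_idx=5, offset=20
L1[2] = 0
L2[0][5] = 61
paddr = 61 * 32 + 20 = 1972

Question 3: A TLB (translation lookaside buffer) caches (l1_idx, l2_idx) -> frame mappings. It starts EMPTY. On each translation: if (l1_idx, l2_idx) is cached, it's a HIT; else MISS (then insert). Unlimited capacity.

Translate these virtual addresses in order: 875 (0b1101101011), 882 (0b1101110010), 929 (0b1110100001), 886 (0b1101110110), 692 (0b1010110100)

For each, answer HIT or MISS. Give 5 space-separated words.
vaddr=875: (3,3) not in TLB -> MISS, insert
vaddr=882: (3,3) in TLB -> HIT
vaddr=929: (3,5) not in TLB -> MISS, insert
vaddr=886: (3,3) in TLB -> HIT
vaddr=692: (2,5) not in TLB -> MISS, insert

Answer: MISS HIT MISS HIT MISS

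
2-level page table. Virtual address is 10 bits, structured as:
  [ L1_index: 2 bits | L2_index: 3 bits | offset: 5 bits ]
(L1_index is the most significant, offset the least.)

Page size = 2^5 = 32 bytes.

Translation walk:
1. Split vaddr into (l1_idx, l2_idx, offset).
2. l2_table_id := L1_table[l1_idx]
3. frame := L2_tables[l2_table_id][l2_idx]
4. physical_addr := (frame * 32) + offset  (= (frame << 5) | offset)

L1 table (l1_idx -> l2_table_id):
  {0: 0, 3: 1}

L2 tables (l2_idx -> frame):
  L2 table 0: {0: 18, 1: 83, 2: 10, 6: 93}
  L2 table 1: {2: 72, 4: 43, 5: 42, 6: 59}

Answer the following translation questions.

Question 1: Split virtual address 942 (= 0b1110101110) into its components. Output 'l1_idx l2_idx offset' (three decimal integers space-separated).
vaddr = 942 = 0b1110101110
  top 2 bits -> l1_idx = 3
  next 3 bits -> l2_idx = 5
  bottom 5 bits -> offset = 14

Answer: 3 5 14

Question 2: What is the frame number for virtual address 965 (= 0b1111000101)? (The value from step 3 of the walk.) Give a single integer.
vaddr = 965: l1_idx=3, l2_idx=6
L1[3] = 1; L2[1][6] = 59

Answer: 59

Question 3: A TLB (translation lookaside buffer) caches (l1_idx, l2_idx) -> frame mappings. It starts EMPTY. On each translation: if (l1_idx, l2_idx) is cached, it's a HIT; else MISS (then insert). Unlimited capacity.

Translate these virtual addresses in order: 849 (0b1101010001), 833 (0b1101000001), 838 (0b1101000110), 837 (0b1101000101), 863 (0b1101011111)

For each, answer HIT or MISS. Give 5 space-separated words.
vaddr=849: (3,2) not in TLB -> MISS, insert
vaddr=833: (3,2) in TLB -> HIT
vaddr=838: (3,2) in TLB -> HIT
vaddr=837: (3,2) in TLB -> HIT
vaddr=863: (3,2) in TLB -> HIT

Answer: MISS HIT HIT HIT HIT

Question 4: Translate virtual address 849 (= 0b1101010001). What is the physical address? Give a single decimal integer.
Answer: 2321

Derivation:
vaddr = 849 = 0b1101010001
Split: l1_idx=3, l2_idx=2, offset=17
L1[3] = 1
L2[1][2] = 72
paddr = 72 * 32 + 17 = 2321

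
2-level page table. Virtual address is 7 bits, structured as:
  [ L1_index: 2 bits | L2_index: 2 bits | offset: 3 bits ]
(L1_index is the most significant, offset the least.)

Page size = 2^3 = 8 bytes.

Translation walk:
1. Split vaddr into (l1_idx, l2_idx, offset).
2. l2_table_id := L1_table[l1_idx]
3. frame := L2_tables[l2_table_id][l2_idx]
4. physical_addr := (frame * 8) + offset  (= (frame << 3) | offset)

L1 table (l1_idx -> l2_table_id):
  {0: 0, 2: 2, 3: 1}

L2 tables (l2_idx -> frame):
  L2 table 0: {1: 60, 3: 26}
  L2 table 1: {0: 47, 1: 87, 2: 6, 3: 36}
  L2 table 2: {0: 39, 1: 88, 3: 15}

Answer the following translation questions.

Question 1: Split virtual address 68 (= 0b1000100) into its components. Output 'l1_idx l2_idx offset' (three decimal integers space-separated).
vaddr = 68 = 0b1000100
  top 2 bits -> l1_idx = 2
  next 2 bits -> l2_idx = 0
  bottom 3 bits -> offset = 4

Answer: 2 0 4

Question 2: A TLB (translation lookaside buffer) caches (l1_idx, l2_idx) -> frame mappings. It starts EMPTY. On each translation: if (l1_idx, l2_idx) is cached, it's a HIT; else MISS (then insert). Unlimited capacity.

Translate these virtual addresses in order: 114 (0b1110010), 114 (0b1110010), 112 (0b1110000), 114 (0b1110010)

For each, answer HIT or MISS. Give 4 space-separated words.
Answer: MISS HIT HIT HIT

Derivation:
vaddr=114: (3,2) not in TLB -> MISS, insert
vaddr=114: (3,2) in TLB -> HIT
vaddr=112: (3,2) in TLB -> HIT
vaddr=114: (3,2) in TLB -> HIT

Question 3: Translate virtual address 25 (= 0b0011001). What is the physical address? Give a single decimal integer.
Answer: 209

Derivation:
vaddr = 25 = 0b0011001
Split: l1_idx=0, l2_idx=3, offset=1
L1[0] = 0
L2[0][3] = 26
paddr = 26 * 8 + 1 = 209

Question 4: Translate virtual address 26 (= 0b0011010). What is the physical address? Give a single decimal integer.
vaddr = 26 = 0b0011010
Split: l1_idx=0, l2_idx=3, offset=2
L1[0] = 0
L2[0][3] = 26
paddr = 26 * 8 + 2 = 210

Answer: 210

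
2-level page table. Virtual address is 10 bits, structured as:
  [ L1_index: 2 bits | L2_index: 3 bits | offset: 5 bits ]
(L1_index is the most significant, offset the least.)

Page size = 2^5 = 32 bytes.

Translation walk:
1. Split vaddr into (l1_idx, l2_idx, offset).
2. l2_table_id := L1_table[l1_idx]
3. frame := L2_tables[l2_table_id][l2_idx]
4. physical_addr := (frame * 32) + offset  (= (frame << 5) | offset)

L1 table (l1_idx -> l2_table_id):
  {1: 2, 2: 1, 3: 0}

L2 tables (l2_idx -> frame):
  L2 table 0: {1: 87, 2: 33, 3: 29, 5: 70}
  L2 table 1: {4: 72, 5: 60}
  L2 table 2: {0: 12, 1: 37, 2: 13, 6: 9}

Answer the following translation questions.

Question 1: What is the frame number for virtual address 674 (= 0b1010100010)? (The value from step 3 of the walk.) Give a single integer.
vaddr = 674: l1_idx=2, l2_idx=5
L1[2] = 1; L2[1][5] = 60

Answer: 60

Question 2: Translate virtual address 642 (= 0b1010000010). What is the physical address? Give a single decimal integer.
vaddr = 642 = 0b1010000010
Split: l1_idx=2, l2_idx=4, offset=2
L1[2] = 1
L2[1][4] = 72
paddr = 72 * 32 + 2 = 2306

Answer: 2306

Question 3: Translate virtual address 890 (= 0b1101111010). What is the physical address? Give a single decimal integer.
vaddr = 890 = 0b1101111010
Split: l1_idx=3, l2_idx=3, offset=26
L1[3] = 0
L2[0][3] = 29
paddr = 29 * 32 + 26 = 954

Answer: 954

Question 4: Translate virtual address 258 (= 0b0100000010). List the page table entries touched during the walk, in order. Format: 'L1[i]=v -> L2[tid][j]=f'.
Answer: L1[1]=2 -> L2[2][0]=12

Derivation:
vaddr = 258 = 0b0100000010
Split: l1_idx=1, l2_idx=0, offset=2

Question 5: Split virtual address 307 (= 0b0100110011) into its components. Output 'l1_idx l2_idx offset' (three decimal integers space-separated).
Answer: 1 1 19

Derivation:
vaddr = 307 = 0b0100110011
  top 2 bits -> l1_idx = 1
  next 3 bits -> l2_idx = 1
  bottom 5 bits -> offset = 19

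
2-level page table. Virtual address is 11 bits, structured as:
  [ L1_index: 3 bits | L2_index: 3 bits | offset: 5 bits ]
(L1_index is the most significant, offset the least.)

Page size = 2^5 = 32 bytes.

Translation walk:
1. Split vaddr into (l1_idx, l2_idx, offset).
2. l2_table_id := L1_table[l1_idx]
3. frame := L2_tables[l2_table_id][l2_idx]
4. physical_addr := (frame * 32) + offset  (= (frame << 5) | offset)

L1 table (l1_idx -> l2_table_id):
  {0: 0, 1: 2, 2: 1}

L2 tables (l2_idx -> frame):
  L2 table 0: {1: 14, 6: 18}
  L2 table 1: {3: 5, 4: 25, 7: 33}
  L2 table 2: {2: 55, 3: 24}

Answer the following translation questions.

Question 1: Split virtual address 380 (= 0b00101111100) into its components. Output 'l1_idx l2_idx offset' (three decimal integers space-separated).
vaddr = 380 = 0b00101111100
  top 3 bits -> l1_idx = 1
  next 3 bits -> l2_idx = 3
  bottom 5 bits -> offset = 28

Answer: 1 3 28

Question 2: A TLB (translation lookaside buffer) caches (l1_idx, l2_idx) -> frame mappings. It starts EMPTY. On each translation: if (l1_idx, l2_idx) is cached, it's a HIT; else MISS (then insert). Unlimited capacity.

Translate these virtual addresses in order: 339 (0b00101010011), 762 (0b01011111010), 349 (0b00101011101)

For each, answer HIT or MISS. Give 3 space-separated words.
Answer: MISS MISS HIT

Derivation:
vaddr=339: (1,2) not in TLB -> MISS, insert
vaddr=762: (2,7) not in TLB -> MISS, insert
vaddr=349: (1,2) in TLB -> HIT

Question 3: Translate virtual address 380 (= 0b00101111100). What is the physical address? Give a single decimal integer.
vaddr = 380 = 0b00101111100
Split: l1_idx=1, l2_idx=3, offset=28
L1[1] = 2
L2[2][3] = 24
paddr = 24 * 32 + 28 = 796

Answer: 796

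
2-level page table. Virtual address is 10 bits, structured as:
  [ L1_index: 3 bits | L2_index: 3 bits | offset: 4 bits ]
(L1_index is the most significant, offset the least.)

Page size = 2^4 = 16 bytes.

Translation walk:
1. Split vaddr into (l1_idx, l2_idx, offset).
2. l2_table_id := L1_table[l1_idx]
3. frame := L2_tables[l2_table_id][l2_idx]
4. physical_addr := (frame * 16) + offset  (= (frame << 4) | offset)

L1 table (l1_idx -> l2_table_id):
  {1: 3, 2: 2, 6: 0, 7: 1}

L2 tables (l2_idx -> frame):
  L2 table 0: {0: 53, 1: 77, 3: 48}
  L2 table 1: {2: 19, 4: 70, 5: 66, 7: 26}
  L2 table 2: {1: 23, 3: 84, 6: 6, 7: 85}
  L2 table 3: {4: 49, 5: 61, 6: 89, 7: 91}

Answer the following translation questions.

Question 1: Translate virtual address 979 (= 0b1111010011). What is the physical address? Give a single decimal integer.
Answer: 1059

Derivation:
vaddr = 979 = 0b1111010011
Split: l1_idx=7, l2_idx=5, offset=3
L1[7] = 1
L2[1][5] = 66
paddr = 66 * 16 + 3 = 1059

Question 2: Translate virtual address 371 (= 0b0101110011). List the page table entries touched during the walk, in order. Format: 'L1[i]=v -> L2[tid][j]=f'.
vaddr = 371 = 0b0101110011
Split: l1_idx=2, l2_idx=7, offset=3

Answer: L1[2]=2 -> L2[2][7]=85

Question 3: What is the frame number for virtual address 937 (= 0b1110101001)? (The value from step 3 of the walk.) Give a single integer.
Answer: 19

Derivation:
vaddr = 937: l1_idx=7, l2_idx=2
L1[7] = 1; L2[1][2] = 19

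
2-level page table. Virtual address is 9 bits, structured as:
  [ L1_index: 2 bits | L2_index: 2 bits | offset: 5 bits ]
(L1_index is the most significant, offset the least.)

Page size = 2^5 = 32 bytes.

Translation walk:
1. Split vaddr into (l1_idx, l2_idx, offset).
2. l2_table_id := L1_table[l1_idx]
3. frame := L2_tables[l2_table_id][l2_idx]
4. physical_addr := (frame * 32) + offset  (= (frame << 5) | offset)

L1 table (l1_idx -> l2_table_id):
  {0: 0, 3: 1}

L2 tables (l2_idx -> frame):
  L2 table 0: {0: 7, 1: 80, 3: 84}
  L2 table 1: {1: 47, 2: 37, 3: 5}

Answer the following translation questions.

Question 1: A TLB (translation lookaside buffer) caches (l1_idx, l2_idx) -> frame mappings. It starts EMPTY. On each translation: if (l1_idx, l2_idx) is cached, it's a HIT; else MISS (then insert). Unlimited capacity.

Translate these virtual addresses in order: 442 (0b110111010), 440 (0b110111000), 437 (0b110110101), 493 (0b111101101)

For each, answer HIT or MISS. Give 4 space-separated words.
vaddr=442: (3,1) not in TLB -> MISS, insert
vaddr=440: (3,1) in TLB -> HIT
vaddr=437: (3,1) in TLB -> HIT
vaddr=493: (3,3) not in TLB -> MISS, insert

Answer: MISS HIT HIT MISS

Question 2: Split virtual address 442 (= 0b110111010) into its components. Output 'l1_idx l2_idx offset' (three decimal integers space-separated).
vaddr = 442 = 0b110111010
  top 2 bits -> l1_idx = 3
  next 2 bits -> l2_idx = 1
  bottom 5 bits -> offset = 26

Answer: 3 1 26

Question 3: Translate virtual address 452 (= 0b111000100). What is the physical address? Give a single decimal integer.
vaddr = 452 = 0b111000100
Split: l1_idx=3, l2_idx=2, offset=4
L1[3] = 1
L2[1][2] = 37
paddr = 37 * 32 + 4 = 1188

Answer: 1188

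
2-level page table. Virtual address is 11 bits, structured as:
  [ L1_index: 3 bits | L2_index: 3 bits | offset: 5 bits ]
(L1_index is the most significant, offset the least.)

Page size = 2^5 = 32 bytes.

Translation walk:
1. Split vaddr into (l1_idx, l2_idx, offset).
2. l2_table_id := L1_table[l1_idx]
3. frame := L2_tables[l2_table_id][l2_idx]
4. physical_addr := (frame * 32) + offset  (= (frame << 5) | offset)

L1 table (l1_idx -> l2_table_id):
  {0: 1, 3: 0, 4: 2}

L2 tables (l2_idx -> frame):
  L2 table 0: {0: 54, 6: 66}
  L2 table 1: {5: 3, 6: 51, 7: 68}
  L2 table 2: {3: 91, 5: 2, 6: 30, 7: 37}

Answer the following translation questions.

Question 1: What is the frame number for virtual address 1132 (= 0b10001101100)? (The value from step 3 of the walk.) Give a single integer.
vaddr = 1132: l1_idx=4, l2_idx=3
L1[4] = 2; L2[2][3] = 91

Answer: 91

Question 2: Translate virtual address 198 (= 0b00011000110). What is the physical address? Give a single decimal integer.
Answer: 1638

Derivation:
vaddr = 198 = 0b00011000110
Split: l1_idx=0, l2_idx=6, offset=6
L1[0] = 1
L2[1][6] = 51
paddr = 51 * 32 + 6 = 1638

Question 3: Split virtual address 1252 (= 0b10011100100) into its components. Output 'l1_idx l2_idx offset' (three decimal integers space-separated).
vaddr = 1252 = 0b10011100100
  top 3 bits -> l1_idx = 4
  next 3 bits -> l2_idx = 7
  bottom 5 bits -> offset = 4

Answer: 4 7 4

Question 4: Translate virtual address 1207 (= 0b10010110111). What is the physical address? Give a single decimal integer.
vaddr = 1207 = 0b10010110111
Split: l1_idx=4, l2_idx=5, offset=23
L1[4] = 2
L2[2][5] = 2
paddr = 2 * 32 + 23 = 87

Answer: 87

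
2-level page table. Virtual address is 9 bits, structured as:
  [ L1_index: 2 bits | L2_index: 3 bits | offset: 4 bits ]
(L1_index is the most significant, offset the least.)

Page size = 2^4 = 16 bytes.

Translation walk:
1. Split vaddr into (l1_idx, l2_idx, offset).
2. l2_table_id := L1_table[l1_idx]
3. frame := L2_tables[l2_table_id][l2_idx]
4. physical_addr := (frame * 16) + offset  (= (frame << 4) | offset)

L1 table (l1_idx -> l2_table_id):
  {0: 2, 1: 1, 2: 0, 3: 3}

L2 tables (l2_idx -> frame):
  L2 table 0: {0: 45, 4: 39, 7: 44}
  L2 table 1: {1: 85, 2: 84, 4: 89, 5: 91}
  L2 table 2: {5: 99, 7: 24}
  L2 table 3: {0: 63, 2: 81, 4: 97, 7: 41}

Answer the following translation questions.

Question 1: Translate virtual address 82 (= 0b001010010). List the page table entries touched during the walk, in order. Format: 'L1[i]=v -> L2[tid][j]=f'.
Answer: L1[0]=2 -> L2[2][5]=99

Derivation:
vaddr = 82 = 0b001010010
Split: l1_idx=0, l2_idx=5, offset=2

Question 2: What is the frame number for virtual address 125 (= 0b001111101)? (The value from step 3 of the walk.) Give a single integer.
vaddr = 125: l1_idx=0, l2_idx=7
L1[0] = 2; L2[2][7] = 24

Answer: 24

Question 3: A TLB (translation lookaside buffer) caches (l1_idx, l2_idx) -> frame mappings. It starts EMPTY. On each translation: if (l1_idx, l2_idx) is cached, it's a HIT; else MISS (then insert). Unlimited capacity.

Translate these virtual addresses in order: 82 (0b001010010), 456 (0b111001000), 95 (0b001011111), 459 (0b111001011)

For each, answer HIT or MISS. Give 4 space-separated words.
Answer: MISS MISS HIT HIT

Derivation:
vaddr=82: (0,5) not in TLB -> MISS, insert
vaddr=456: (3,4) not in TLB -> MISS, insert
vaddr=95: (0,5) in TLB -> HIT
vaddr=459: (3,4) in TLB -> HIT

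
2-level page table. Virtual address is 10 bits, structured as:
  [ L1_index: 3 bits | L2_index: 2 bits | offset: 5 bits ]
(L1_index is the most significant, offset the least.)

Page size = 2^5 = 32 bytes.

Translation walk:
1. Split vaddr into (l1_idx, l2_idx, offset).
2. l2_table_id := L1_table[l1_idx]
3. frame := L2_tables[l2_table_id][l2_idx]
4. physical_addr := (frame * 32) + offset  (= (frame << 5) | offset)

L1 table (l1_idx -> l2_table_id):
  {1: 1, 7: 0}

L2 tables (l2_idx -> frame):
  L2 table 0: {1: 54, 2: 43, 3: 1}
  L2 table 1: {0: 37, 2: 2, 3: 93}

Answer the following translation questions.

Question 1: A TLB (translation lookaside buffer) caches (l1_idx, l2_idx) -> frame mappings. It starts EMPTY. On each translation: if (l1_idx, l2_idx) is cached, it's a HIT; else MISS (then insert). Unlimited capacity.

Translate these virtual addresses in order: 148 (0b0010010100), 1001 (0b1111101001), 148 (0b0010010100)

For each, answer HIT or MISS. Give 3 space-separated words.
Answer: MISS MISS HIT

Derivation:
vaddr=148: (1,0) not in TLB -> MISS, insert
vaddr=1001: (7,3) not in TLB -> MISS, insert
vaddr=148: (1,0) in TLB -> HIT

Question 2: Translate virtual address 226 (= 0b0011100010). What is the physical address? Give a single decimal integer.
Answer: 2978

Derivation:
vaddr = 226 = 0b0011100010
Split: l1_idx=1, l2_idx=3, offset=2
L1[1] = 1
L2[1][3] = 93
paddr = 93 * 32 + 2 = 2978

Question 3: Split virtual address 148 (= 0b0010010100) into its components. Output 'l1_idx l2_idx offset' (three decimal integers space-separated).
Answer: 1 0 20

Derivation:
vaddr = 148 = 0b0010010100
  top 3 bits -> l1_idx = 1
  next 2 bits -> l2_idx = 0
  bottom 5 bits -> offset = 20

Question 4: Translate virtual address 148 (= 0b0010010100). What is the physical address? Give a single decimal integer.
Answer: 1204

Derivation:
vaddr = 148 = 0b0010010100
Split: l1_idx=1, l2_idx=0, offset=20
L1[1] = 1
L2[1][0] = 37
paddr = 37 * 32 + 20 = 1204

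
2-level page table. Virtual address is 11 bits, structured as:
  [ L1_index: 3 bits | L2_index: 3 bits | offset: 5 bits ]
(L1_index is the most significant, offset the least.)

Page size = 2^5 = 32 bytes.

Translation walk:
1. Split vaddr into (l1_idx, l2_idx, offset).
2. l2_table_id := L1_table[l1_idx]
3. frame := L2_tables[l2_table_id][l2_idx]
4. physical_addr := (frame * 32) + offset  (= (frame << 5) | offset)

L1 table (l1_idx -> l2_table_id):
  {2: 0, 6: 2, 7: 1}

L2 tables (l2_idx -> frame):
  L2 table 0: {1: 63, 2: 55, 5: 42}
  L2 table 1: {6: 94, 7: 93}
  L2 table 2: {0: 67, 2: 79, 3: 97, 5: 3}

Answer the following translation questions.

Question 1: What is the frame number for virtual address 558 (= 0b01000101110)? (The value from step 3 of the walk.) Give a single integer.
vaddr = 558: l1_idx=2, l2_idx=1
L1[2] = 0; L2[0][1] = 63

Answer: 63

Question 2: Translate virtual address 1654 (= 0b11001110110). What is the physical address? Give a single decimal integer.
Answer: 3126

Derivation:
vaddr = 1654 = 0b11001110110
Split: l1_idx=6, l2_idx=3, offset=22
L1[6] = 2
L2[2][3] = 97
paddr = 97 * 32 + 22 = 3126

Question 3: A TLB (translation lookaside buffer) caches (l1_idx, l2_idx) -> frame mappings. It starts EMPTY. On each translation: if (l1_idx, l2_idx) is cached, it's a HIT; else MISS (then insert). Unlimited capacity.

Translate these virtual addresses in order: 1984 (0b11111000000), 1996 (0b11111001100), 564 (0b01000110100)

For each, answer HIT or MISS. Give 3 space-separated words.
vaddr=1984: (7,6) not in TLB -> MISS, insert
vaddr=1996: (7,6) in TLB -> HIT
vaddr=564: (2,1) not in TLB -> MISS, insert

Answer: MISS HIT MISS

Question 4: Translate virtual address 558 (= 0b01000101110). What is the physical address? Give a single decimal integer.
Answer: 2030

Derivation:
vaddr = 558 = 0b01000101110
Split: l1_idx=2, l2_idx=1, offset=14
L1[2] = 0
L2[0][1] = 63
paddr = 63 * 32 + 14 = 2030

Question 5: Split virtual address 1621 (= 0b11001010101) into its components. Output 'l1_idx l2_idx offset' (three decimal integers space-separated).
Answer: 6 2 21

Derivation:
vaddr = 1621 = 0b11001010101
  top 3 bits -> l1_idx = 6
  next 3 bits -> l2_idx = 2
  bottom 5 bits -> offset = 21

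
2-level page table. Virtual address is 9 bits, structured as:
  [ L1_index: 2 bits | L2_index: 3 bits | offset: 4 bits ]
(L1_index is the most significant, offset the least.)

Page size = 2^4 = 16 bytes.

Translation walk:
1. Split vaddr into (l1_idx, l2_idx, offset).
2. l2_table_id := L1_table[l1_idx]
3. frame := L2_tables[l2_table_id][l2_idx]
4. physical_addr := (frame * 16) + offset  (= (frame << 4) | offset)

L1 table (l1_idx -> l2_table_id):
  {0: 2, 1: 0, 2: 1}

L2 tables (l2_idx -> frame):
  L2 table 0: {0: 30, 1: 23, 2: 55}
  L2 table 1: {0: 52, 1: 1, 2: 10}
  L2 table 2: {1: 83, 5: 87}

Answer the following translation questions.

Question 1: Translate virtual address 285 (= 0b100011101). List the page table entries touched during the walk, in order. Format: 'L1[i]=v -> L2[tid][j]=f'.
Answer: L1[2]=1 -> L2[1][1]=1

Derivation:
vaddr = 285 = 0b100011101
Split: l1_idx=2, l2_idx=1, offset=13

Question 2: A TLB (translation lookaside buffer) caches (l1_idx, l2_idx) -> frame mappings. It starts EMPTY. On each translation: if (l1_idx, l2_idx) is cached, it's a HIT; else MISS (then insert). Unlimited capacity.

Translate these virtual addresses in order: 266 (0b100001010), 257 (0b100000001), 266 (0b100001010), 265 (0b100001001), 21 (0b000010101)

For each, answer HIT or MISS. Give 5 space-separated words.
vaddr=266: (2,0) not in TLB -> MISS, insert
vaddr=257: (2,0) in TLB -> HIT
vaddr=266: (2,0) in TLB -> HIT
vaddr=265: (2,0) in TLB -> HIT
vaddr=21: (0,1) not in TLB -> MISS, insert

Answer: MISS HIT HIT HIT MISS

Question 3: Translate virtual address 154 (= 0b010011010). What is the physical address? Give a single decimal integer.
Answer: 378

Derivation:
vaddr = 154 = 0b010011010
Split: l1_idx=1, l2_idx=1, offset=10
L1[1] = 0
L2[0][1] = 23
paddr = 23 * 16 + 10 = 378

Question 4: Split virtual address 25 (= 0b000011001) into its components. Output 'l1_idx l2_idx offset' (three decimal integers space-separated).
vaddr = 25 = 0b000011001
  top 2 bits -> l1_idx = 0
  next 3 bits -> l2_idx = 1
  bottom 4 bits -> offset = 9

Answer: 0 1 9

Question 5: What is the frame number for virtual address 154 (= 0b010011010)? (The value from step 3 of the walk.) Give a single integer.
vaddr = 154: l1_idx=1, l2_idx=1
L1[1] = 0; L2[0][1] = 23

Answer: 23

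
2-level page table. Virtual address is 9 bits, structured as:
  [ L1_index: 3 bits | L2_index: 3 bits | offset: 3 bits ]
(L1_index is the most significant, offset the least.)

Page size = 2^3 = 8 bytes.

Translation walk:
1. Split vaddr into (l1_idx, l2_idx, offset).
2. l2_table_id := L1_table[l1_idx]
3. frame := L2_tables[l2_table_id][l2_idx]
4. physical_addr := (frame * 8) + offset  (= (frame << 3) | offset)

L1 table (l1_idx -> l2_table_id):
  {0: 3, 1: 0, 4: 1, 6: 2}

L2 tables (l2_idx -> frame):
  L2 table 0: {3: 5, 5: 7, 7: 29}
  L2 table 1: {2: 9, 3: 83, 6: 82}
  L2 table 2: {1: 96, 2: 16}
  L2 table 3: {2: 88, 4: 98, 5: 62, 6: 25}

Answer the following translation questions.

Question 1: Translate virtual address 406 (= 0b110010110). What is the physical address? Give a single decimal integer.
Answer: 134

Derivation:
vaddr = 406 = 0b110010110
Split: l1_idx=6, l2_idx=2, offset=6
L1[6] = 2
L2[2][2] = 16
paddr = 16 * 8 + 6 = 134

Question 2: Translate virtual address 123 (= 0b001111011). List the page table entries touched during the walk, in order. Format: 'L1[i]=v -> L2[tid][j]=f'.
Answer: L1[1]=0 -> L2[0][7]=29

Derivation:
vaddr = 123 = 0b001111011
Split: l1_idx=1, l2_idx=7, offset=3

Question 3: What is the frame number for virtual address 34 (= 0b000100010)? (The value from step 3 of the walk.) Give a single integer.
vaddr = 34: l1_idx=0, l2_idx=4
L1[0] = 3; L2[3][4] = 98

Answer: 98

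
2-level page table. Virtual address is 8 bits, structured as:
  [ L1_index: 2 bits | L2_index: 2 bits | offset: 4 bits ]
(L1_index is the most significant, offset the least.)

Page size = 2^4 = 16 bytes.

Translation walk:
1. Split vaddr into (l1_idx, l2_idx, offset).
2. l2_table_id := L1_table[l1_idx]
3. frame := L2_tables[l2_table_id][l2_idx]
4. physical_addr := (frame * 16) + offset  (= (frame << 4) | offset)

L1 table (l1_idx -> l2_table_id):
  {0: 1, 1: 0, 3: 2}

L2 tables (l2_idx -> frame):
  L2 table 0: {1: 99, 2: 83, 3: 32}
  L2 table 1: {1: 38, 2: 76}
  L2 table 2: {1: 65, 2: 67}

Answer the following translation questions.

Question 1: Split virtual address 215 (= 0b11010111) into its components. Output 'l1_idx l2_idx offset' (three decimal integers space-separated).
Answer: 3 1 7

Derivation:
vaddr = 215 = 0b11010111
  top 2 bits -> l1_idx = 3
  next 2 bits -> l2_idx = 1
  bottom 4 bits -> offset = 7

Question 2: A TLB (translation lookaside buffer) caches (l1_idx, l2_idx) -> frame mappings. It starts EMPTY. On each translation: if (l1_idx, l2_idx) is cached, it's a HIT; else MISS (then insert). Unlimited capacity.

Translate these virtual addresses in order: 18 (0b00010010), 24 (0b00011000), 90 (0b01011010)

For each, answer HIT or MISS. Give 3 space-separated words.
Answer: MISS HIT MISS

Derivation:
vaddr=18: (0,1) not in TLB -> MISS, insert
vaddr=24: (0,1) in TLB -> HIT
vaddr=90: (1,1) not in TLB -> MISS, insert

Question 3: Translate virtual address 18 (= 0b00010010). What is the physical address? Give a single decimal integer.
Answer: 610

Derivation:
vaddr = 18 = 0b00010010
Split: l1_idx=0, l2_idx=1, offset=2
L1[0] = 1
L2[1][1] = 38
paddr = 38 * 16 + 2 = 610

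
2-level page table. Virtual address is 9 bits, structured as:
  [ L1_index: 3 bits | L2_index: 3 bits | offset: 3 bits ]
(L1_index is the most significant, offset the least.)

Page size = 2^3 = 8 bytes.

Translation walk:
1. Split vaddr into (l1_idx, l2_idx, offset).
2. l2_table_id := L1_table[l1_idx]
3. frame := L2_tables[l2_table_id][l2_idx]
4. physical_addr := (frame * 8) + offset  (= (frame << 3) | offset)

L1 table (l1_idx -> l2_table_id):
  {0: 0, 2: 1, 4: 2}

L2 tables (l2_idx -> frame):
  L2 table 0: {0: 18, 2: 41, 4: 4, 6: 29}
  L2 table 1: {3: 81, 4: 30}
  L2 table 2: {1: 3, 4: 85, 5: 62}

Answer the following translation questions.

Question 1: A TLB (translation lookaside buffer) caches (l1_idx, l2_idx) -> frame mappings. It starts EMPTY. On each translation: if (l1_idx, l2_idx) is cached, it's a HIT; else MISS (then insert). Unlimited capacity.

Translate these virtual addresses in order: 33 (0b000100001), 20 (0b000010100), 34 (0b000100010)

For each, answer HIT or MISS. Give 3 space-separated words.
Answer: MISS MISS HIT

Derivation:
vaddr=33: (0,4) not in TLB -> MISS, insert
vaddr=20: (0,2) not in TLB -> MISS, insert
vaddr=34: (0,4) in TLB -> HIT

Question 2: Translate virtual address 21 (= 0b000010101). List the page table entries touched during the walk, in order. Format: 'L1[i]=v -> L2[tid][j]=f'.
Answer: L1[0]=0 -> L2[0][2]=41

Derivation:
vaddr = 21 = 0b000010101
Split: l1_idx=0, l2_idx=2, offset=5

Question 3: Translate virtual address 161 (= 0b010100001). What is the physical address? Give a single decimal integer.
vaddr = 161 = 0b010100001
Split: l1_idx=2, l2_idx=4, offset=1
L1[2] = 1
L2[1][4] = 30
paddr = 30 * 8 + 1 = 241

Answer: 241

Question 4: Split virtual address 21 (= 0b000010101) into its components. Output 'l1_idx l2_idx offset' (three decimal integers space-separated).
Answer: 0 2 5

Derivation:
vaddr = 21 = 0b000010101
  top 3 bits -> l1_idx = 0
  next 3 bits -> l2_idx = 2
  bottom 3 bits -> offset = 5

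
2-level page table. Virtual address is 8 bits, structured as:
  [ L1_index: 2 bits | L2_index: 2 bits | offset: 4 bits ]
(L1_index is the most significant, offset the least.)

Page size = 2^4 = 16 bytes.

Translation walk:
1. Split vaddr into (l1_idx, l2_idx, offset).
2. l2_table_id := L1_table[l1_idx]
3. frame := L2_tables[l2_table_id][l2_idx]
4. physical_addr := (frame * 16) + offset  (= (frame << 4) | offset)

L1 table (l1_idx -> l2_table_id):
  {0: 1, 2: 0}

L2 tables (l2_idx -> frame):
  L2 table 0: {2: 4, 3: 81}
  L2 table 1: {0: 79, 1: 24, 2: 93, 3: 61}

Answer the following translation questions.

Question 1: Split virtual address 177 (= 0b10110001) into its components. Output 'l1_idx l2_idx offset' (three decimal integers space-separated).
vaddr = 177 = 0b10110001
  top 2 bits -> l1_idx = 2
  next 2 bits -> l2_idx = 3
  bottom 4 bits -> offset = 1

Answer: 2 3 1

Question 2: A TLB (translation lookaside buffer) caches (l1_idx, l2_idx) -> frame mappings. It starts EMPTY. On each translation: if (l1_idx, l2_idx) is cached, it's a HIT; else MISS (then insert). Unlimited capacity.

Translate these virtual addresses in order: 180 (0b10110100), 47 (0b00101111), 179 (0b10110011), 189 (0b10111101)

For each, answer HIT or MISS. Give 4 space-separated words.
vaddr=180: (2,3) not in TLB -> MISS, insert
vaddr=47: (0,2) not in TLB -> MISS, insert
vaddr=179: (2,3) in TLB -> HIT
vaddr=189: (2,3) in TLB -> HIT

Answer: MISS MISS HIT HIT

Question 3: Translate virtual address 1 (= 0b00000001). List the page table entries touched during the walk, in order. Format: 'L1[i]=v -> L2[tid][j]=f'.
vaddr = 1 = 0b00000001
Split: l1_idx=0, l2_idx=0, offset=1

Answer: L1[0]=1 -> L2[1][0]=79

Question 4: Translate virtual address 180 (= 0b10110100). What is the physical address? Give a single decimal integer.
vaddr = 180 = 0b10110100
Split: l1_idx=2, l2_idx=3, offset=4
L1[2] = 0
L2[0][3] = 81
paddr = 81 * 16 + 4 = 1300

Answer: 1300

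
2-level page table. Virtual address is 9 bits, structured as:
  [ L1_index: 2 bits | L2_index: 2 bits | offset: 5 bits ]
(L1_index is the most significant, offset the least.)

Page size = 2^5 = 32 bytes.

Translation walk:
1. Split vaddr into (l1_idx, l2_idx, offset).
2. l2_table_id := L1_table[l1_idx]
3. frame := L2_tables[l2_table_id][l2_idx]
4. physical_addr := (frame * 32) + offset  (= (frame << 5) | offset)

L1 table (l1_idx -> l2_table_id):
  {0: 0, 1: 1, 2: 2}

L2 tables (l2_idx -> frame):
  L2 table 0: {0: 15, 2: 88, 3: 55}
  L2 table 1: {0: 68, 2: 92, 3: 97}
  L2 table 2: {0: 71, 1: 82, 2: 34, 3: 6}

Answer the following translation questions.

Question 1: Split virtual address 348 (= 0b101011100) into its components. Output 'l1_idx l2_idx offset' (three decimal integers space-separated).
Answer: 2 2 28

Derivation:
vaddr = 348 = 0b101011100
  top 2 bits -> l1_idx = 2
  next 2 bits -> l2_idx = 2
  bottom 5 bits -> offset = 28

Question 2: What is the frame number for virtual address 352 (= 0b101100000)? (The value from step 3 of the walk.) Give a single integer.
vaddr = 352: l1_idx=2, l2_idx=3
L1[2] = 2; L2[2][3] = 6

Answer: 6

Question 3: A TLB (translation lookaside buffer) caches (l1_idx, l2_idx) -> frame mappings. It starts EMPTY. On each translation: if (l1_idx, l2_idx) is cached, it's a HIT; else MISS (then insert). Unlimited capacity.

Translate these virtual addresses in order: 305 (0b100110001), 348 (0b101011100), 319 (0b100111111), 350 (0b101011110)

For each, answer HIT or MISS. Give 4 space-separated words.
vaddr=305: (2,1) not in TLB -> MISS, insert
vaddr=348: (2,2) not in TLB -> MISS, insert
vaddr=319: (2,1) in TLB -> HIT
vaddr=350: (2,2) in TLB -> HIT

Answer: MISS MISS HIT HIT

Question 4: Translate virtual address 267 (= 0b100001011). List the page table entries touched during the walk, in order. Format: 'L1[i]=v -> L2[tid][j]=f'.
vaddr = 267 = 0b100001011
Split: l1_idx=2, l2_idx=0, offset=11

Answer: L1[2]=2 -> L2[2][0]=71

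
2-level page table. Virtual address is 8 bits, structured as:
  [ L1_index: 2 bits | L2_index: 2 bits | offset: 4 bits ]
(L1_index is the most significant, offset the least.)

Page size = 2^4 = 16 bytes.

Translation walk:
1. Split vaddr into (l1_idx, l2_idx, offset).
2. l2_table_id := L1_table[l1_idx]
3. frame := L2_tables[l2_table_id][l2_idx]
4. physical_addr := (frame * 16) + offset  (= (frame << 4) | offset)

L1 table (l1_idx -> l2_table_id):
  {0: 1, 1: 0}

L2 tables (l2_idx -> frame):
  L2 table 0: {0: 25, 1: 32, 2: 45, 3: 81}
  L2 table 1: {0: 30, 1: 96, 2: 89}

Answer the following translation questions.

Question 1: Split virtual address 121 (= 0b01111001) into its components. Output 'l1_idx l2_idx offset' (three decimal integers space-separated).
vaddr = 121 = 0b01111001
  top 2 bits -> l1_idx = 1
  next 2 bits -> l2_idx = 3
  bottom 4 bits -> offset = 9

Answer: 1 3 9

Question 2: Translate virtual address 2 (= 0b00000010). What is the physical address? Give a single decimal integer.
vaddr = 2 = 0b00000010
Split: l1_idx=0, l2_idx=0, offset=2
L1[0] = 1
L2[1][0] = 30
paddr = 30 * 16 + 2 = 482

Answer: 482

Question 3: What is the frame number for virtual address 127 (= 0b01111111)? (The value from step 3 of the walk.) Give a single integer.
Answer: 81

Derivation:
vaddr = 127: l1_idx=1, l2_idx=3
L1[1] = 0; L2[0][3] = 81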